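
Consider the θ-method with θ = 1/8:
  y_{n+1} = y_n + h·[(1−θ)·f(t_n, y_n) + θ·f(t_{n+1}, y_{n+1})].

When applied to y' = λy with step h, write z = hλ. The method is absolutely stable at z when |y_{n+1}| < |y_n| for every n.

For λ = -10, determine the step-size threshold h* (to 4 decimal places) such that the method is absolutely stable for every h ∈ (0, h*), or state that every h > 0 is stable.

Test eqn y'=λy, z=hλ:
  y_{n+1} = y_n + z·[7/8·y_n + 1/8·y_{n+1}] ⇒ (1 − 1/8z)y_{n+1} = (1 + 7/8z)y_n
  R(z) = (1 + 7/8z)/(1 − 1/8z).

Boundary: |R(x)|=1, x<0.
x=-1.62: |R|=0.3472
R=−1: 1+7/8x = −1+1/8x ⇒ -3/4x=2 ⇒ x=2/(-3/4)=-2.6667
Confirm numerically:
  x=-2.269: |R|=0.76765 <1
  x=-2.140: |R|=0.68836 <1
  x=-2.004: |R|=0.60256 <1
  x=-2.928: |R|=1.14348 >1
  x=-2.763: |R|=1.05370 >1
Interval (-2.6667, 0).

(-2.6667,0); λ=-10 ⇒ h* = (8/3)/10 = 0.2667.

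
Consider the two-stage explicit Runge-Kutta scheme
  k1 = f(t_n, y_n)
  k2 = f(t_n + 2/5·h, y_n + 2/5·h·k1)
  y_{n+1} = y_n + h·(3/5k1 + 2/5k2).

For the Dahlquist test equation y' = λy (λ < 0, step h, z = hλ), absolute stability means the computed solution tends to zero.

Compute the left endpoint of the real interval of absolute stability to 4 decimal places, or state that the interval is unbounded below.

left endpoint -6.2500.

Set f=λy, z=hλ:
  k1=λy_n ⇒ h·k1=z·y_n;  k2=λ(1+2/5z)y_n ⇒ h·k2=z(1+2/5z)y_n
  y_{n+1}/y_n = 1 + 3/5z + 2/5z(1+2/5z) = 1 + z + 4/25z²
  ⇒ R(z) = 1 + z + 4/25z².

Solve |R(x)|<1 on ℝ⁻.
x=-1.61: |R|=0.1953
R=1: x+4/25x²=0 ⇒ x=−25/4=-6.2500; min R=1−1/(4·4/25)=-0.5625>−1
Confirm numerically:
  x=-5.019: |R|=0.01146 <1
  x=-3.332: |R|=0.55564 <1
  x=-3.272: |R|=0.55904 <1
  x=-6.637: |R|=1.41096 >1
  x=-6.430: |R|=1.18518 >1
So |R|<1 on (-6.2500, 0).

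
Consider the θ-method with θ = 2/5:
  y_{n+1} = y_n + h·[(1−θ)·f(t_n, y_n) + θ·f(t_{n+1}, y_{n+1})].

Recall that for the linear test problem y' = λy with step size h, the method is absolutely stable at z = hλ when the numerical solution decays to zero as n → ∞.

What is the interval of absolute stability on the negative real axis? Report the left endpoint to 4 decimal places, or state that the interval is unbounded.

z∈(-10.0000,0).

With y'=λy (z=hλ):
  y_{n+1} = y_n + z·[3/5·y_n + 2/5·y_{n+1}] ⇒ (1 − 2/5z)y_{n+1} = (1 + 3/5z)y_n
  R(z) = (1 + 3/5z)/(1 − 2/5z).

Find x<0 with |R(x)|<1.
x=-1.72: |R|=0.0190
R=−1: 1+3/5x = −1+2/5x ⇒ -1/5x=2 ⇒ x=2/(-1/5)=-10.0000
Confirm numerically:
  x=-6.591: |R|=0.81251 <1
  x=-5.049: |R|=0.67208 <1
  x=-4.594: |R|=0.61897 <1
  x=-4.407: |R|=0.59512 <1
  x=-10.223: |R|=1.00876 >1
  x=-10.167: |R|=1.00659 >1
Interval (-10.0000, 0).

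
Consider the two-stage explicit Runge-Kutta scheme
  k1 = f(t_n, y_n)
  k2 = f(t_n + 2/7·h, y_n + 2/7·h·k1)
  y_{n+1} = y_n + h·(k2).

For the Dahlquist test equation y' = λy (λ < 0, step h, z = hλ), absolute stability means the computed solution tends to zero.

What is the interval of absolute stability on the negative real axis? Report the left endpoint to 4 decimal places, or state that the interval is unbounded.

z∈(-3.5000,0).

Set f=λy, z=hλ:
  k1=λy_n ⇒ h·k1=z·y_n;  k2=λ(1+2/7z)y_n ⇒ h·k2=z(1+2/7z)y_n
  y_{n+1}/y_n = 1 + z(1+2/7z) = 1 + z + 2/7z²
  ⇒ R(z) = 1 + z + 2/7z².

Find x<0 with |R(x)|<1.
x=-0.8: |R|=0.3829
R=1: x+2/7x²=0 ⇒ x=−7/2=-3.5000; min R=1−1/(4·2/7)=0.1250>−1
Confirm numerically:
  x=-3.046: |R|=0.60489 <1
  x=-2.596: |R|=0.32949 <1
  x=-1.673: |R|=0.12669 <1
  x=-1.544: |R|=0.13712 <1
  x=-4.047: |R|=1.63249 >1
  x=-3.993: |R|=1.56244 >1
  x=-3.904: |R|=1.45063 >1
So |R|<1 on (-3.5000, 0).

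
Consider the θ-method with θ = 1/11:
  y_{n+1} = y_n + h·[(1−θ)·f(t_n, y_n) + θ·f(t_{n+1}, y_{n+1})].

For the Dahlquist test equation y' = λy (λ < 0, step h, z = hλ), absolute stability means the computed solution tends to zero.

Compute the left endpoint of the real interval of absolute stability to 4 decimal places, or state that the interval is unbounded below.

Set f=λy, z=hλ:
  y_{n+1} = y_n + z·[10/11·y_n + 1/11·y_{n+1}] ⇒ (1 − 1/11z)y_{n+1} = (1 + 10/11z)y_n
  so R(z) = (1 + 10/11z)/(1 − 1/11z).

Find x<0 with |R(x)|<1.
x=-0.96: |R|=0.1171
R=−1: 1+10/11x = −1+1/11x ⇒ -9/11x=2 ⇒ x=2/(-9/11)=-2.4444
Confirm numerically:
  x=-2.334: |R|=0.92545 <1
  x=-2.061: |R|=0.73578 <1
  x=-1.837: |R|=0.57412 <1
  x=-1.745: |R|=0.50608 <1
  x=-2.787: |R|=1.22362 >1
  x=-2.584: |R|=1.09246 >1
Interval (-2.4444, 0).

z* = -2.4444.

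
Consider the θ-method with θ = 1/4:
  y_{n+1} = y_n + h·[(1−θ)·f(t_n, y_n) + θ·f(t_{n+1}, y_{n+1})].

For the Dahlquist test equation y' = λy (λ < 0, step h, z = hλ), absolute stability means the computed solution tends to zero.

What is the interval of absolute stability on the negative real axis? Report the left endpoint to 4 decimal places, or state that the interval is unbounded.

Test eqn y'=λy, z=hλ:
  y_{n+1} = y_n + z·[3/4·y_n + 1/4·y_{n+1}] ⇒ (1 − 1/4z)y_{n+1} = (1 + 3/4z)y_n
  ⇒ R(z) = (1 + 3/4z)/(1 − 1/4z).

Need |R(x)|<1, x<0.
x=-1.34: |R|=0.0037
R=−1: 1+3/4x = −1+1/4x ⇒ -1/2x=2 ⇒ x=2/(-1/2)=-4.0000
Confirm numerically:
  x=-2.337: |R|=0.47515 <1
  x=-2.313: |R|=0.46555 <1
  x=-1.887: |R|=0.28215 <1
  x=-1.837: |R|=0.25887 <1
  x=-4.329: |R|=1.07900 >1
  x=-4.297: |R|=1.07159 >1
So |R|<1 on (-4.0000, 0).

(-4.0000, 0).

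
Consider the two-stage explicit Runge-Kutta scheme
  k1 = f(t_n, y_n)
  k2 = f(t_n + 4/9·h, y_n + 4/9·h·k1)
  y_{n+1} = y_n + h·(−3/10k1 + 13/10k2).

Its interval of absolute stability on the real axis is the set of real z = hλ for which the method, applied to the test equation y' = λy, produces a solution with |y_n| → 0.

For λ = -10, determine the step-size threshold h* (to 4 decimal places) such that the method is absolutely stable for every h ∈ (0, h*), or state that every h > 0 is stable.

(-1.7308,0); λ=-10 ⇒ h* = (45/26)/10 = 0.1731.

Set f=λy, z=hλ:
  k1=λy_n ⇒ h·k1=z·y_n;  k2=λ(1+4/9z)y_n ⇒ h·k2=z(1+4/9z)y_n
  y_{n+1}/y_n = 1 − 3/10z + 13/10z(1+4/9z) = 1 + z + 26/45z²
  R(z) = 1 + z + 26/45z².

Find x<0 with |R(x)|<1.
x=-0.87: |R|=0.5673
R=1: x+26/45x²=0 ⇒ x=−45/26=-1.7308; min R=1−1/(4·26/45)=0.5673>−1
Confirm numerically:
  x=-1.582: |R|=0.86402 <1
  x=-1.057: |R|=0.58852 <1
  x=-0.717: |R|=0.58003 <1
  x=-0.693: |R|=0.58448 <1
  x=-2.024: |R|=1.34291 >1
  x=-1.990: |R|=1.29806 >1
So |R|<1 on (-1.7308, 0).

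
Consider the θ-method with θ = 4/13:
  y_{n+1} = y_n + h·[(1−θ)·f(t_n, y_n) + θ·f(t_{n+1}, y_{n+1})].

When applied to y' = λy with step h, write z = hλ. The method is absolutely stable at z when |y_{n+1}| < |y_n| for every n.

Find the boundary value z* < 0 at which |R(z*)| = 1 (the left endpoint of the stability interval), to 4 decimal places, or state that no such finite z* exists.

left endpoint -5.2000.

With y'=λy (z=hλ):
  y_{n+1} = y_n + z·[9/13·y_n + 4/13·y_{n+1}] ⇒ (1 − 4/13z)y_{n+1} = (1 + 9/13z)y_n
  R(z) = (1 + 9/13z)/(1 − 4/13z).

Solve |R(x)|<1 on ℝ⁻.
x=-1.41: |R|=0.0166
R=−1: 1+9/13x = −1+4/13x ⇒ -5/13x=2 ⇒ x=2/(-5/13)=-5.2000
Confirm numerically:
  x=-3.878: |R|=0.76817 <1
  x=-3.715: |R|=0.73349 <1
  x=-3.510: |R|=0.68750 <1
  x=-5.555: |R|=1.05040 >1
  x=-5.413: |R|=1.03073 >1
  x=-5.389: |R|=1.02735 >1
Interval (-5.2000, 0).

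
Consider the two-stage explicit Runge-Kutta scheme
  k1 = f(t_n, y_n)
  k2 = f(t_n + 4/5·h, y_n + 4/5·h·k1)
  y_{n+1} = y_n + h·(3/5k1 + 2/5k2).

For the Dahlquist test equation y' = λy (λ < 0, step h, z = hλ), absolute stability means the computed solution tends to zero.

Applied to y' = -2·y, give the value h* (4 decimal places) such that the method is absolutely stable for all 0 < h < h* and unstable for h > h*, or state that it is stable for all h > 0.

With y'=λy (z=hλ):
  k1=λy_n ⇒ h·k1=z·y_n;  k2=λ(1+4/5z)y_n ⇒ h·k2=z(1+4/5z)y_n
  y_{n+1}/y_n = 1 + 3/5z + 2/5z(1+4/5z) = 1 + z + 8/25z²
  ⇒ R(z) = 1 + z + 8/25z².

Boundary: |R(x)|=1, x<0.
x=-0.4: |R|=0.6512
R=1: x+8/25x²=0 ⇒ x=−25/8=-3.1250; min R=1−1/(4·8/25)=0.2188>−1
Confirm numerically:
  x=-3.093: |R|=0.96833 <1
  x=-2.818: |R|=0.72316 <1
  x=-2.163: |R|=0.33414 <1
  x=-2.154: |R|=0.33071 <1
  x=-3.716: |R|=1.70277 >1
  x=-3.353: |R|=1.24463 >1
  x=-3.334: |R|=1.22298 >1
Interval (-3.1250, 0).

(-3.1250,0); λ=-2 ⇒ h* = (25/8)/2 = 1.5625.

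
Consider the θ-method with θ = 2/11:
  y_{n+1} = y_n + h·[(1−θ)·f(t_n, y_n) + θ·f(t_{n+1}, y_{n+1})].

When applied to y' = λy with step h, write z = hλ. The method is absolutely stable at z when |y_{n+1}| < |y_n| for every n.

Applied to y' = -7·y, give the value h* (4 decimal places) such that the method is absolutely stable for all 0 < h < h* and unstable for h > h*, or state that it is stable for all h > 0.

(-3.1429,0); λ=-7 ⇒ h* = (22/7)/7 = 0.4490.

Test eqn y'=λy, z=hλ:
  y_{n+1} = y_n + z·[9/11·y_n + 2/11·y_{n+1}] ⇒ (1 − 2/11z)y_{n+1} = (1 + 9/11z)y_n
  R(z) = (1 + 9/11z)/(1 − 2/11z).

Find x<0 with |R(x)|<1.
x=-0.71: |R|=0.3712
R=−1: 1+9/11x = −1+2/11x ⇒ -7/11x=2 ⇒ x=2/(-7/11)=-3.1429
Confirm numerically:
  x=-2.083: |R|=0.51081 <1
  x=-2.070: |R|=0.50396 <1
  x=-1.553: |R|=0.21104 <1
  x=-1.440: |R|=0.14121 <1
  x=-3.603: |R|=1.17692 >1
  x=-3.588: |R|=1.17143 >1
  x=-3.583: |R|=1.16960 >1
So |R|<1 on (-3.1429, 0).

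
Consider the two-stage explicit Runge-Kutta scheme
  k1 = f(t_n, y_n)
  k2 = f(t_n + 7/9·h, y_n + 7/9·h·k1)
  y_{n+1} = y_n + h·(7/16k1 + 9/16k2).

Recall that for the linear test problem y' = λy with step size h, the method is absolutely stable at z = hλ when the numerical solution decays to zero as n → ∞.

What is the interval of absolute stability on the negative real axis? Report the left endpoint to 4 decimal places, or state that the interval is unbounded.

With y'=λy (z=hλ):
  k1=λy_n ⇒ h·k1=z·y_n;  k2=λ(1+7/9z)y_n ⇒ h·k2=z(1+7/9z)y_n
  y_{n+1}/y_n = 1 + 7/16z + 9/16z(1+7/9z) = 1 + z + 7/16z²
  so R(z) = 1 + z + 7/16z².

Solve |R(x)|<1 on ℝ⁻.
x=-1.67: |R|=0.5501
R=1: x+7/16x²=0 ⇒ x=−16/7=-2.2857; min R=1−1/(4·7/16)=0.4286>−1
Confirm numerically:
  x=-1.784: |R|=0.60841 <1
  x=-1.516: |R|=0.48949 <1
  x=-1.502: |R|=0.48500 <1
  x=-2.582: |R|=1.33469 >1
  x=-2.510: |R|=1.24629 >1
  x=-2.373: |R|=1.09062 >1
Stable set (-2.2857, 0).

(-2.2857, 0).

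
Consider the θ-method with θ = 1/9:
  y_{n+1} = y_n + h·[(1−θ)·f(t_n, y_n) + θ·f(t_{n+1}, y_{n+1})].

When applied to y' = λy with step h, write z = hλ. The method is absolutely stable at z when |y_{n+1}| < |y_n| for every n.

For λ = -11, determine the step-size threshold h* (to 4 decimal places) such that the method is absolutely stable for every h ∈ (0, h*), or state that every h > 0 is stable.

Test eqn y'=λy, z=hλ:
  y_{n+1} = y_n + z·[8/9·y_n + 1/9·y_{n+1}] ⇒ (1 − 1/9z)y_{n+1} = (1 + 8/9z)y_n
  R(z) = (1 + 8/9z)/(1 − 1/9z).

Need |R(x)|<1, x<0.
x=-0.81: |R|=0.2569
R=−1: 1+8/9x = −1+1/9x ⇒ -7/9x=2 ⇒ x=2/(-7/9)=-2.5714
Confirm numerically:
  x=-2.376: |R|=0.87975 <1
  x=-2.252: |R|=0.80128 <1
  x=-2.076: |R|=0.68689 <1
  x=-1.387: |R|=0.20179 <1
  x=-2.859: |R|=1.16974 >1
  x=-2.693: |R|=1.07278 >1
Interval (-2.5714, 0).

(-2.5714,0); λ=-11 ⇒ h* = (18/7)/11 = 0.2338.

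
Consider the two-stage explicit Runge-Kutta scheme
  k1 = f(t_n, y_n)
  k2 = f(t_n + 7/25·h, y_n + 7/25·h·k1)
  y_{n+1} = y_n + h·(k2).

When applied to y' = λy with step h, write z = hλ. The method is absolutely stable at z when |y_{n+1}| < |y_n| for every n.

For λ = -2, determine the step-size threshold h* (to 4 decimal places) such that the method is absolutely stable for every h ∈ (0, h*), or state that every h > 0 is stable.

On y'=λy, z=hλ:
  k1=λy_n ⇒ h·k1=z·y_n;  k2=λ(1+7/25z)y_n ⇒ h·k2=z(1+7/25z)y_n
  y_{n+1}/y_n = 1 + z(1+7/25z) = 1 + z + 7/25z²
  Hence R(z) = 1 + z + 7/25z².

Find x<0 with |R(x)|<1.
x=-1.08: |R|=0.2466
R=1: x+7/25x²=0 ⇒ x=−25/7=-3.5714; min R=1−1/(4·7/25)=0.1071>−1
Confirm numerically:
  x=-3.483: |R|=0.91376 <1
  x=-3.030: |R|=0.54065 <1
  x=-2.771: |R|=0.37896 <1
  x=-4.080: |R|=1.58099 >1
  x=-3.725: |R|=1.16018 >1
Interval (-3.5714, 0).

(-3.5714,0); λ=-2 ⇒ h* = (25/7)/2 = 1.7857.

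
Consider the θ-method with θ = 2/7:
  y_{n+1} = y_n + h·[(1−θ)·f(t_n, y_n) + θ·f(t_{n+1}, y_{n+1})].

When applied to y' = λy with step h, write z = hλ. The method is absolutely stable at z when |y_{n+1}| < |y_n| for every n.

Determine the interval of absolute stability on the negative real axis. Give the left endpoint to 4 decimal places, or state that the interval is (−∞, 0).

(-4.6667, 0).

Test eqn y'=λy, z=hλ:
  y_{n+1} = y_n + z·[5/7·y_n + 2/7·y_{n+1}] ⇒ (1 − 2/7z)y_{n+1} = (1 + 5/7z)y_n
  so R(z) = (1 + 5/7z)/(1 − 2/7z).

Boundary: |R(x)|=1, x<0.
x=-1.4: |R|=0.0000
R=−1: 1+5/7x = −1+2/7x ⇒ -3/7x=2 ⇒ x=2/(-3/7)=-4.6667
Confirm numerically:
  x=-4.408: |R|=0.95094 <1
  x=-3.397: |R|=0.72387 <1
  x=-2.350: |R|=0.40598 <1
  x=-2.155: |R|=0.33378 <1
  x=-5.232: |R|=1.09711 >1
  x=-4.866: |R|=1.03574 >1
Stable set (-4.6667, 0).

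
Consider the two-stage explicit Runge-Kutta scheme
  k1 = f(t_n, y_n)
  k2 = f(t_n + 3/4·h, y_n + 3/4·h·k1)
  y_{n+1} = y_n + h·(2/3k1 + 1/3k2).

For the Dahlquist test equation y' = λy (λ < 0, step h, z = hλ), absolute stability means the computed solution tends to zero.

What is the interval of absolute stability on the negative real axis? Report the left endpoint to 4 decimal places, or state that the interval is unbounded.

Test eqn y'=λy, z=hλ:
  k1=λy_n ⇒ h·k1=z·y_n;  k2=λ(1+3/4z)y_n ⇒ h·k2=z(1+3/4z)y_n
  y_{n+1}/y_n = 1 + 2/3z + 1/3z(1+3/4z) = 1 + z + 1/4z²
  Hence R(z) = 1 + z + 1/4z².

Boundary: |R(x)|=1, x<0.
x=-1.21: |R|=0.1560
R=1: x+1/4x²=0 ⇒ x=−4=-4.0000; min R=1−1/(4·1/4)=0.0000>−1
Confirm numerically:
  x=-3.868: |R|=0.87236 <1
  x=-3.539: |R|=0.59213 <1
  x=-3.134: |R|=0.32149 <1
  x=-1.700: |R|=0.02250 <1
  x=-4.519: |R|=1.58634 >1
  x=-4.089: |R|=1.09098 >1
Interval (-4.0000, 0).

(-4.0000, 0).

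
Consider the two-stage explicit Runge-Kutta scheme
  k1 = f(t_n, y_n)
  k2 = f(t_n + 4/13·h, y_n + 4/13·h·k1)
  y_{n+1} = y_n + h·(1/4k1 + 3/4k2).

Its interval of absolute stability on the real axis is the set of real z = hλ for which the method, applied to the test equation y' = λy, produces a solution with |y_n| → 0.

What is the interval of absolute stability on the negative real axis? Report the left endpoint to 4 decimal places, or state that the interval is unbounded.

With y'=λy (z=hλ):
  k1=λy_n ⇒ h·k1=z·y_n;  k2=λ(1+4/13z)y_n ⇒ h·k2=z(1+4/13z)y_n
  y_{n+1}/y_n = 1 + 1/4z + 3/4z(1+4/13z) = 1 + z + 3/13z²
  Hence R(z) = 1 + z + 3/13z².

Need |R(x)|<1, x<0.
x=-0.35: |R|=0.6783
R=1: x+3/13x²=0 ⇒ x=−13/3=-4.3333; min R=1−1/(4·3/13)=-0.0833>−1
Confirm numerically:
  x=-4.190: |R|=0.86141 <1
  x=-2.561: |R|=0.04745 <1
  x=-2.042: |R|=0.07975 <1
  x=-4.841: |R|=1.56714 >1
  x=-4.736: |R|=1.44008 >1
Interval (-4.3333, 0).

(-4.3333, 0).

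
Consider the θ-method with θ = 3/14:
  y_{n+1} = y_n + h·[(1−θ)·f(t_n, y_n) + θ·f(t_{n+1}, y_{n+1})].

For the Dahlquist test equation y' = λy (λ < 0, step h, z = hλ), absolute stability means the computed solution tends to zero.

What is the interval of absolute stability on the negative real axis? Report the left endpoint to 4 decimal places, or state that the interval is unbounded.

(-3.5000, 0).

Test eqn y'=λy, z=hλ:
  y_{n+1} = y_n + z·[11/14·y_n + 3/14·y_{n+1}] ⇒ (1 − 3/14z)y_{n+1} = (1 + 11/14z)y_n
  Hence R(z) = (1 + 11/14z)/(1 − 3/14z).

Find x<0 with |R(x)|<1.
x=-1.18: |R|=0.0582
R=−1: 1+11/14x = −1+3/14x ⇒ -4/7x=2 ⇒ x=2/(-4/7)=-3.5000
Confirm numerically:
  x=-2.659: |R|=0.69386 <1
  x=-2.456: |R|=0.60914 <1
  x=-1.956: |R|=0.37830 <1
  x=-1.575: |R|=0.17757 <1
  x=-4.072: |R|=1.17455 >1
  x=-3.647: |R|=1.04715 >1
Stable set (-3.5000, 0).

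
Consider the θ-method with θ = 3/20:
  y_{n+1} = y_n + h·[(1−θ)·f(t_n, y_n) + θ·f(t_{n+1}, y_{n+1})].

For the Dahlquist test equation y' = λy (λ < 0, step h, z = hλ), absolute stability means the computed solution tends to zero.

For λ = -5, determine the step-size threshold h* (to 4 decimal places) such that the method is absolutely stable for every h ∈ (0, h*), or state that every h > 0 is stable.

(-2.8571,0); λ=-5 ⇒ h* = (20/7)/5 = 0.5714.

Set f=λy, z=hλ:
  y_{n+1} = y_n + z·[17/20·y_n + 3/20·y_{n+1}] ⇒ (1 − 3/20z)y_{n+1} = (1 + 17/20z)y_n
  Hence R(z) = (1 + 17/20z)/(1 − 3/20z).

Find x<0 with |R(x)|<1.
x=-1.5: |R|=0.2245
R=−1: 1+17/20x = −1+3/20x ⇒ -7/10x=2 ⇒ x=2/(-7/10)=-2.8571
Confirm numerically:
  x=-1.789: |R|=0.41049 <1
  x=-1.669: |R|=0.33483 <1
  x=-1.336: |R|=0.11296 <1
  x=-1.198: |R|=0.01551 <1
  x=-3.113: |R|=1.12209 >1
  x=-2.945: |R|=1.04266 >1
Interval (-2.8571, 0).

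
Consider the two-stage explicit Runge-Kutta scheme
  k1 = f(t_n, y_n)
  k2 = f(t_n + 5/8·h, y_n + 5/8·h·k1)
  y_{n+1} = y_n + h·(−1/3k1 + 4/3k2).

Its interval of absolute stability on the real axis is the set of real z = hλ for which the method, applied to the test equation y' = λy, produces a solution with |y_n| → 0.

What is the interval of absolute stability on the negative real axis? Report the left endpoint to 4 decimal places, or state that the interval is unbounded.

On y'=λy, z=hλ:
  k1=λy_n ⇒ h·k1=z·y_n;  k2=λ(1+5/8z)y_n ⇒ h·k2=z(1+5/8z)y_n
  y_{n+1}/y_n = 1 − 1/3z + 4/3z(1+5/8z) = 1 + z + 5/6z²
  ⇒ R(z) = 1 + z + 5/6z².

Boundary: |R(x)|=1, x<0.
x=-0.64: |R|=0.7013
R=1: x+5/6x²=0 ⇒ x=−6/5=-1.2000; min R=1−1/(4·5/6)=0.7000>−1
Confirm numerically:
  x=-1.070: |R|=0.88408 <1
  x=-1.038: |R|=0.85987 <1
  x=-0.894: |R|=0.77203 <1
  x=-0.836: |R|=0.74641 <1
  x=-1.508: |R|=1.38705 >1
  x=-1.329: |R|=1.14287 >1
Interval (-1.2000, 0).

(-1.2000, 0).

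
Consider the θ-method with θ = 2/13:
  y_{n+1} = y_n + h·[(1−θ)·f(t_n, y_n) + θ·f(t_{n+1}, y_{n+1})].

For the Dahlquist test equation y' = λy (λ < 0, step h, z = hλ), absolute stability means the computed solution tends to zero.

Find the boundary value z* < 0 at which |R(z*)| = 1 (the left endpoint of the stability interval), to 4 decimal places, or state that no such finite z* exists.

With y'=λy (z=hλ):
  y_{n+1} = y_n + z·[11/13·y_n + 2/13·y_{n+1}] ⇒ (1 − 2/13z)y_{n+1} = (1 + 11/13z)y_n
  Hence R(z) = (1 + 11/13z)/(1 − 2/13z).

Find x<0 with |R(x)|<1.
x=-1.45: |R|=0.1855
R=−1: 1+11/13x = −1+2/13x ⇒ -9/13x=2 ⇒ x=2/(-9/13)=-2.8889
Confirm numerically:
  x=-2.394: |R|=0.74961 <1
  x=-2.155: |R|=0.61843 <1
  x=-1.705: |R|=0.35070 <1
  x=-1.486: |R|=0.20949 <1
  x=-3.280: |R|=1.17996 >1
  x=-2.910: |R|=1.01010 >1
Stable set (-2.8889, 0).

left endpoint -2.8889.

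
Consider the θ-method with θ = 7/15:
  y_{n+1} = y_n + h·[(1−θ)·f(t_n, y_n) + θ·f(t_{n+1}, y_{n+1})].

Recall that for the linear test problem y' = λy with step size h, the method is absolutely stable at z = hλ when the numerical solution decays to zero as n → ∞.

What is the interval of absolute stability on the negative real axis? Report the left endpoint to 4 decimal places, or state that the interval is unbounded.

z∈(-30.0000,0).

With y'=λy (z=hλ):
  y_{n+1} = y_n + z·[8/15·y_n + 7/15·y_{n+1}] ⇒ (1 − 7/15z)y_{n+1} = (1 + 8/15z)y_n
  so R(z) = (1 + 8/15z)/(1 − 7/15z).

Need |R(x)|<1, x<0.
x=-1.69: |R|=0.0552
R=−1: 1+8/15x = −1+7/15x ⇒ -1/15x=2 ⇒ x=2/(-1/15)=-30.0000
Confirm numerically:
  x=-28.150: |R|=0.99128 <1
  x=-24.576: |R|=0.97100 <1
  x=-22.243: |R|=0.95456 <1
  x=-21.598: |R|=0.94944 <1
  x=-30.518: |R|=1.00227 >1
  x=-30.092: |R|=1.00041 >1
So |R|<1 on (-30.0000, 0).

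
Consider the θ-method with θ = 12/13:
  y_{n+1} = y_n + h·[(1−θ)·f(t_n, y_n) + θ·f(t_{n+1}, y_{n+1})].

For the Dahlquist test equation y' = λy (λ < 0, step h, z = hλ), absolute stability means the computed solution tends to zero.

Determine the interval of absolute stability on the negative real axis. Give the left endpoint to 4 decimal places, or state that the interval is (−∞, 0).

unbounded; (−∞, 0).

Set f=λy, z=hλ:
  y_{n+1} = y_n + z·[1/13·y_n + 12/13·y_{n+1}] ⇒ (1 − 12/13z)y_{n+1} = (1 + 1/13z)y_n
  Hence R(z) = (1 + 1/13z)/(1 − 12/13z).

Solve |R(x)|<1 on ℝ⁻.
x=-0.76: |R|=0.5533
x=-2: |R|=0.2973
x=-10: |R|=0.0226
x=-100: |R|=0.0717
θ=12/13≥1/2 ⇒ |1+1/13x|<|1−12/13x| ∀x<0 ⇒ interval (−∞,0).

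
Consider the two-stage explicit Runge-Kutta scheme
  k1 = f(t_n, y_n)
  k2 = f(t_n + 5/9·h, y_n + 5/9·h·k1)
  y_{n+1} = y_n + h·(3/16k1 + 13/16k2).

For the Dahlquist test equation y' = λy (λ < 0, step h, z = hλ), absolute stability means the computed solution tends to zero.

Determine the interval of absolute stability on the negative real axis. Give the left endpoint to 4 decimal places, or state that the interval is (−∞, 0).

With y'=λy (z=hλ):
  k1=λy_n ⇒ h·k1=z·y_n;  k2=λ(1+5/9z)y_n ⇒ h·k2=z(1+5/9z)y_n
  y_{n+1}/y_n = 1 + 3/16z + 13/16z(1+5/9z) = 1 + z + 65/144z²
  so R(z) = 1 + z + 65/144z².

Need |R(x)|<1, x<0.
x=-1.23: |R|=0.4529
R=1: x+65/144x²=0 ⇒ x=−144/65=-2.2154; min R=1−1/(4·65/144)=0.4462>−1
Confirm numerically:
  x=-1.804: |R|=0.66501 <1
  x=-1.433: |R|=0.49392 <1
  x=-1.400: |R|=0.48472 <1
  x=-2.732: |R|=1.63709 >1
  x=-2.731: |R|=1.63562 >1
  x=-2.695: |R|=1.58345 >1
Stable set (-2.2154, 0).

z∈(-2.2154,0).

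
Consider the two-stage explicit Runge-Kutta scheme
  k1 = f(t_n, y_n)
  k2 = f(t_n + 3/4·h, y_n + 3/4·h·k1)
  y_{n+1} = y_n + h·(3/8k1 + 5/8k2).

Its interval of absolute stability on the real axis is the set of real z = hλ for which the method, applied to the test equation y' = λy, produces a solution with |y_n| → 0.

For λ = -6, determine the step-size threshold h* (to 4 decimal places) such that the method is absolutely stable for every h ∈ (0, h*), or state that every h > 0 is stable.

Test eqn y'=λy, z=hλ:
  k1=λy_n ⇒ h·k1=z·y_n;  k2=λ(1+3/4z)y_n ⇒ h·k2=z(1+3/4z)y_n
  y_{n+1}/y_n = 1 + 3/8z + 5/8z(1+3/4z) = 1 + z + 15/32z²
  Hence R(z) = 1 + z + 15/32z².

Solve |R(x)|<1 on ℝ⁻.
x=-0.35: |R|=0.7074
R=1: x+15/32x²=0 ⇒ x=−32/15=-2.1333; min R=1−1/(4·15/32)=0.4667>−1
Confirm numerically:
  x=-2.069: |R|=0.93761 <1
  x=-1.782: |R|=0.70653 <1
  x=-1.561: |R|=0.58121 <1
  x=-1.143: |R|=0.46940 <1
  x=-2.490: |R|=1.41630 >1
  x=-2.321: |R|=1.20418 >1
So |R|<1 on (-2.1333, 0).

(-2.1333,0); λ=-6 ⇒ h* = (32/15)/6 = 0.3556.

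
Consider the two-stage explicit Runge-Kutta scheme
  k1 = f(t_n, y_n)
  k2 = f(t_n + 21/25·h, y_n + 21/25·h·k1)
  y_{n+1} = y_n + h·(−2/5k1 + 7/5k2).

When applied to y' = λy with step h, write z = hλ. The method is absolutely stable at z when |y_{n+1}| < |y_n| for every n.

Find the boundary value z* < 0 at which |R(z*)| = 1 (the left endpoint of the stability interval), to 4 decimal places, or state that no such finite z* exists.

On y'=λy, z=hλ:
  k1=λy_n ⇒ h·k1=z·y_n;  k2=λ(1+21/25z)y_n ⇒ h·k2=z(1+21/25z)y_n
  y_{n+1}/y_n = 1 − 2/5z + 7/5z(1+21/25z) = 1 + z + 147/125z²
  ⇒ R(z) = 1 + z + 147/125z².

Find x<0 with |R(x)|<1.
x=-1.41: |R|=1.9280
R=1: x+147/125x²=0 ⇒ x=−125/147=-0.8503; min R=1−1/(4·147/125)=0.7874>−1
Confirm numerically:
  x=-0.756: |R|=0.91613 <1
  x=-0.700: |R|=0.87624 <1
  x=-0.479: |R|=0.79082 <1
  x=-1.301: |R|=1.68950 >1
  x=-1.025: |R|=1.21053 >1
Stable set (-0.8503, 0).

z* = -0.8503.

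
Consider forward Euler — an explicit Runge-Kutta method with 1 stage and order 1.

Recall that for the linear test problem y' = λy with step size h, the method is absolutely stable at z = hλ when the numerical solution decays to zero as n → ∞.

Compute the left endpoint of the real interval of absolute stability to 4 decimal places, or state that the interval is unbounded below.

On y'=λy, z=hλ:
  order 1, 1-stage ⇒ R(z)=1+z
  (e.g. R(-0.94)=0.06000, |R|=0.06000)

Need |R(x)|<1, x<0.
x=-0.94: |R|=0.0600
|R(-1.73)|=0.7300 |R(-1.5)|=0.5000 |R(-0.94)|=0.0600
Bisect:
  x_lo=-2.3695 |R|=1.3695  x_hi=-0.1796 |R|=0.8204
  mid=-1.27455 |R|=0.27455 →hi
  mid=-1.82202 |R|=0.82202 →hi
  mid=-2.09575 |R|=1.09575 →lo
  mid=-1.95888 |R|=0.95888 →hi
  mid=-2.02732 |R|=1.02732 →lo
  mid=-1.99310 |R|=0.99310 →hi
  mid=-2.01021 |R|=1.01021 →lo
  ...
  [-2.00005,-1.99992] ⇒ x*=-2.0000
Interval (-2.0000, 0).

z* = -2.0000.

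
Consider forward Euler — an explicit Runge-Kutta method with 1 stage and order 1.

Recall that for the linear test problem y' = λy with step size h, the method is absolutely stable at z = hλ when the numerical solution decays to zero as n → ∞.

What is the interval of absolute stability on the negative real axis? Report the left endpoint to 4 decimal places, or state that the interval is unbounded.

On y'=λy, z=hλ:
  order 1, 1-stage ⇒ R(z)=1+z
  (e.g. R(-1.34)=-0.34000, |R|=0.34000)

Solve |R(x)|<1 on ℝ⁻.
x=-1.34: |R|=0.3400
|R(-1.5)|=0.5000 |R(-1.18)|=0.1800 |R(-1.04)|=0.0400
Bisect:
  x_lo=-2.8712 |R|=1.8712  x_hi=-0.2003 |R|=0.7997
  mid=-1.53573 |R|=0.53573 →hi
  mid=-2.20346 |R|=1.20346 →lo
  mid=-1.86960 |R|=0.86960 →hi
  mid=-2.03653 |R|=1.03653 →lo
  mid=-1.95306 |R|=0.95306 →hi
  mid=-1.99480 |R|=0.99480 →hi
  mid=-2.01566 |R|=1.01566 →lo
  mid=-2.00523 |R|=1.00523 →lo
  mid=-2.00001 |R|=1.00001 →lo
  ...
  [-2.00001,-1.99985] ⇒ x*=-2.0000
Interval (-2.0000, 0).

z∈(-2.0000,0).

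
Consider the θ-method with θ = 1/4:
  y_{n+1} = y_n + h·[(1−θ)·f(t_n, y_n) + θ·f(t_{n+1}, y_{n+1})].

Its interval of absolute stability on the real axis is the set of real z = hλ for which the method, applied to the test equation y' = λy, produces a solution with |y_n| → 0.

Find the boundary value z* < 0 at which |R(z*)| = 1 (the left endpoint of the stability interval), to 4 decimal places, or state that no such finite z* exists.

z* = -4.0000.

Set f=λy, z=hλ:
  y_{n+1} = y_n + z·[3/4·y_n + 1/4·y_{n+1}] ⇒ (1 − 1/4z)y_{n+1} = (1 + 3/4z)y_n
  ⇒ R(z) = (1 + 3/4z)/(1 − 1/4z).

Find x<0 with |R(x)|<1.
x=-0.7: |R|=0.4043
R=−1: 1+3/4x = −1+1/4x ⇒ -1/2x=2 ⇒ x=2/(-1/2)=-4.0000
Confirm numerically:
  x=-3.562: |R|=0.88416 <1
  x=-3.394: |R|=0.83608 <1
  x=-2.015: |R|=0.33998 <1
  x=-4.598: |R|=1.13910 >1
  x=-4.172: |R|=1.04209 >1
Stable set (-4.0000, 0).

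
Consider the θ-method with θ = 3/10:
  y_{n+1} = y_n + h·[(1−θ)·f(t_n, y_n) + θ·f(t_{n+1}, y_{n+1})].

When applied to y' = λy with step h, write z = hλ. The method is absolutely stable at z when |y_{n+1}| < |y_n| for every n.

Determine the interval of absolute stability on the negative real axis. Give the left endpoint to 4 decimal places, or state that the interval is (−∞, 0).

z∈(-5.0000,0).

Test eqn y'=λy, z=hλ:
  y_{n+1} = y_n + z·[7/10·y_n + 3/10·y_{n+1}] ⇒ (1 − 3/10z)y_{n+1} = (1 + 7/10z)y_n
  R(z) = (1 + 7/10z)/(1 − 3/10z).

Boundary: |R(x)|=1, x<0.
x=-1.51: |R|=0.0392
R=−1: 1+7/10x = −1+3/10x ⇒ -2/5x=2 ⇒ x=2/(-2/5)=-5.0000
Confirm numerically:
  x=-4.766: |R|=0.96148 <1
  x=-4.031: |R|=0.82456 <1
  x=-3.500: |R|=0.70732 <1
  x=-2.989: |R|=0.57589 <1
  x=-5.575: |R|=1.08606 >1
  x=-5.385: |R|=1.05888 >1
Stable set (-5.0000, 0).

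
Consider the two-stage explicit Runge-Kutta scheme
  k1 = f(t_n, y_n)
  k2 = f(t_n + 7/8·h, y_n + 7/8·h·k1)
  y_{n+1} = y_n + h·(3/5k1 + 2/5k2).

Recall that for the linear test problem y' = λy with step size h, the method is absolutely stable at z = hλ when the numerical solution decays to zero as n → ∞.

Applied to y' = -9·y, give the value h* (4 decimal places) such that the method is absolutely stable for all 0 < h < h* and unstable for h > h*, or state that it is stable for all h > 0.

Test eqn y'=λy, z=hλ:
  k1=λy_n ⇒ h·k1=z·y_n;  k2=λ(1+7/8z)y_n ⇒ h·k2=z(1+7/8z)y_n
  y_{n+1}/y_n = 1 + 3/5z + 2/5z(1+7/8z) = 1 + z + 7/20z²
  Hence R(z) = 1 + z + 7/20z².

Solve |R(x)|<1 on ℝ⁻.
x=-0.73: |R|=0.4565
R=1: x+7/20x²=0 ⇒ x=−20/7=-2.8571; min R=1−1/(4·7/20)=0.2857>−1
Confirm numerically:
  x=-2.545: |R|=0.72196 <1
  x=-2.524: |R|=0.70570 <1
  x=-1.664: |R|=0.30511 <1
  x=-3.384: |R|=1.62401 >1
  x=-3.189: |R|=1.37040 >1
Stable set (-2.8571, 0).

(-2.8571,0); λ=-9 ⇒ h* = (20/7)/9 = 0.3175.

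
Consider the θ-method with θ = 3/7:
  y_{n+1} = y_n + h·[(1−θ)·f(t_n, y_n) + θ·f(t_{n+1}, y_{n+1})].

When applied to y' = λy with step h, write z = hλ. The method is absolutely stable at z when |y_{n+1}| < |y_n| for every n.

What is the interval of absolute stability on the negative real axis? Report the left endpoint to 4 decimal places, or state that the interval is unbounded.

z∈(-14.0000,0).

On y'=λy, z=hλ:
  y_{n+1} = y_n + z·[4/7·y_n + 3/7·y_{n+1}] ⇒ (1 − 3/7z)y_{n+1} = (1 + 4/7z)y_n
  ⇒ R(z) = (1 + 4/7z)/(1 − 3/7z).

Solve |R(x)|<1 on ℝ⁻.
x=-1.03: |R|=0.2854
R=−1: 1+4/7x = −1+3/7x ⇒ -1/7x=2 ⇒ x=2/(-1/7)=-14.0000
Confirm numerically:
  x=-11.317: |R|=0.93448 <1
  x=-10.191: |R|=0.89862 <1
  x=-6.880: |R|=0.74240 <1
  x=-6.086: |R|=0.68667 <1
  x=-14.049: |R|=1.00100 >1
  x=-14.040: |R|=1.00081 >1
Stable set (-14.0000, 0).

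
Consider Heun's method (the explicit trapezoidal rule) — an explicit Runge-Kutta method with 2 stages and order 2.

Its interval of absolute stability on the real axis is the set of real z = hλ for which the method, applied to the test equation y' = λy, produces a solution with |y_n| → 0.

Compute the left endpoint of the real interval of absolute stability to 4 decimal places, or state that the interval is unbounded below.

left endpoint -2.0000.

Test eqn y'=λy, z=hλ:
  order 2, 2-stage ⇒ R(z)=1+z+z^2/2
  (e.g. R(-0.58)=0.58820, |R|=0.58820)

Solve |R(x)|<1 on ℝ⁻.
x=-0.58: |R|=0.5882
|R(-2.23)|=1.2565 |R(-1.47)|=0.6104 |R(-1.32)|=0.5512
Bisect:
  x_lo=-2.3868 |R|=1.4615  x_hi=-0.2752 |R|=0.7627
  mid=-1.33096 |R|=0.55477 →hi
  mid=-1.85886 |R|=0.86882 →hi
  mid=-2.12280 |R|=1.13034 →lo
  mid=-1.99083 |R|=0.99087 →hi
  mid=-2.05682 |R|=1.05843 →lo
  mid=-2.02382 |R|=1.02411 →lo
  mid=-2.00733 |R|=1.00735 →lo
  mid=-1.99908 |R|=0.99908 →hi
  mid=-2.00320 |R|=1.00321 →lo
  ...
  [-2.00011,-1.99998] ⇒ x*=-2.0000
Interval (-2.0000, 0).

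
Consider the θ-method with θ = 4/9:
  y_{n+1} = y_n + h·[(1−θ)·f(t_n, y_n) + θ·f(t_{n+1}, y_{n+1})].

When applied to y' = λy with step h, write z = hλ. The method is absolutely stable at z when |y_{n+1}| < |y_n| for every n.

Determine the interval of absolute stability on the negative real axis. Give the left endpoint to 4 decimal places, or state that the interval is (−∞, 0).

(-18.0000, 0).

With y'=λy (z=hλ):
  y_{n+1} = y_n + z·[5/9·y_n + 4/9·y_{n+1}] ⇒ (1 − 4/9z)y_{n+1} = (1 + 5/9z)y_n
  R(z) = (1 + 5/9z)/(1 − 4/9z).

Boundary: |R(x)|=1, x<0.
x=-1.14: |R|=0.2434
R=−1: 1+5/9x = −1+4/9x ⇒ -1/9x=2 ⇒ x=2/(-1/9)=-18.0000
Confirm numerically:
  x=-12.679: |R|=0.91089 <1
  x=-8.796: |R|=0.79169 <1
  x=-7.860: |R|=0.74926 <1
  x=-18.479: |R|=1.00578 >1
  x=-18.406: |R|=1.00491 >1
  x=-18.211: |R|=1.00258 >1
So |R|<1 on (-18.0000, 0).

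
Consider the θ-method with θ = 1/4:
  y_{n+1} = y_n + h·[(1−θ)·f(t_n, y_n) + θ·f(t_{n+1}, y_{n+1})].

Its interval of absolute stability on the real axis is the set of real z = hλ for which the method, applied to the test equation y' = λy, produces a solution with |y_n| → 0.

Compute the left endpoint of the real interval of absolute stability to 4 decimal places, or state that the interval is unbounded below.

Test eqn y'=λy, z=hλ:
  y_{n+1} = y_n + z·[3/4·y_n + 1/4·y_{n+1}] ⇒ (1 − 1/4z)y_{n+1} = (1 + 3/4z)y_n
  so R(z) = (1 + 3/4z)/(1 − 1/4z).

Find x<0 with |R(x)|<1.
x=-1.36: |R|=0.0149
R=−1: 1+3/4x = −1+1/4x ⇒ -1/2x=2 ⇒ x=2/(-1/2)=-4.0000
Confirm numerically:
  x=-3.468: |R|=0.85753 <1
  x=-2.554: |R|=0.55874 <1
  x=-2.549: |R|=0.55688 <1
  x=-4.571: |R|=1.13324 >1
  x=-4.347: |R|=1.08314 >1
  x=-4.232: |R|=1.05637 >1
So |R|<1 on (-4.0000, 0).

z* = -4.0000.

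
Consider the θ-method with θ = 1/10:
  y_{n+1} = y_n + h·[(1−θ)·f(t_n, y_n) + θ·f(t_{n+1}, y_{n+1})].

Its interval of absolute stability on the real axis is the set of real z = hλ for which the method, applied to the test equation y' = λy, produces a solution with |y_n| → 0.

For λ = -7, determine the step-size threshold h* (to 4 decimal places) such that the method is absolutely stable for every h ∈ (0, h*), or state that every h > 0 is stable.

On y'=λy, z=hλ:
  y_{n+1} = y_n + z·[9/10·y_n + 1/10·y_{n+1}] ⇒ (1 − 1/10z)y_{n+1} = (1 + 9/10z)y_n
  ⇒ R(z) = (1 + 9/10z)/(1 − 1/10z).

Solve |R(x)|<1 on ℝ⁻.
x=-0.79: |R|=0.2678
R=−1: 1+9/10x = −1+1/10x ⇒ -4/5x=2 ⇒ x=2/(-4/5)=-2.5000
Confirm numerically:
  x=-2.068: |R|=0.71362 <1
  x=-1.864: |R|=0.57114 <1
  x=-1.076: |R|=0.02853 <1
  x=-2.781: |R|=1.17589 >1
  x=-2.753: |R|=1.15871 >1
  x=-2.655: |R|=1.09798 >1
So |R|<1 on (-2.5000, 0).

(-2.5000,0); λ=-7 ⇒ h* = (5/2)/7 = 0.3571.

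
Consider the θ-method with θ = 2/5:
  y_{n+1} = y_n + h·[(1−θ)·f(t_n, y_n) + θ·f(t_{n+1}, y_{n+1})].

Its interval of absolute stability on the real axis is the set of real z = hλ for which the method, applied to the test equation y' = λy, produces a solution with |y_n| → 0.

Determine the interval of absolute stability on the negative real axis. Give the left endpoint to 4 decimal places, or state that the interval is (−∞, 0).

With y'=λy (z=hλ):
  y_{n+1} = y_n + z·[3/5·y_n + 2/5·y_{n+1}] ⇒ (1 − 2/5z)y_{n+1} = (1 + 3/5z)y_n
  ⇒ R(z) = (1 + 3/5z)/(1 − 2/5z).

Find x<0 with |R(x)|<1.
x=-1.21: |R|=0.1846
R=−1: 1+3/5x = −1+2/5x ⇒ -1/5x=2 ⇒ x=2/(-1/5)=-10.0000
Confirm numerically:
  x=-8.281: |R|=0.92028 <1
  x=-7.412: |R|=0.86945 <1
  x=-5.327: |R|=0.70148 <1
  x=-10.579: |R|=1.02213 >1
  x=-10.267: |R|=1.01046 >1
  x=-10.238: |R|=1.00934 >1
So |R|<1 on (-10.0000, 0).

(-10.0000, 0).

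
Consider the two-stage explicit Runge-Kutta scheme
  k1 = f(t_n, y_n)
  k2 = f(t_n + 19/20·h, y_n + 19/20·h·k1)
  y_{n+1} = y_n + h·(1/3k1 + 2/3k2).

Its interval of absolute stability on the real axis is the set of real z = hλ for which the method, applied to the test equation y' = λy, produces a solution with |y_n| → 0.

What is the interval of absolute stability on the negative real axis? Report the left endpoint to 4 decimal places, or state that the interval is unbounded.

(-1.5789, 0).

Set f=λy, z=hλ:
  k1=λy_n ⇒ h·k1=z·y_n;  k2=λ(1+19/20z)y_n ⇒ h·k2=z(1+19/20z)y_n
  y_{n+1}/y_n = 1 + 1/3z + 2/3z(1+19/20z) = 1 + z + 19/30z²
  ⇒ R(z) = 1 + z + 19/30z².

Boundary: |R(x)|=1, x<0.
x=-0.71: |R|=0.6093
R=1: x+19/30x²=0 ⇒ x=−30/19=-1.5789; min R=1−1/(4·19/30)=0.6053>−1
Confirm numerically:
  x=-1.457: |R|=0.88747 <1
  x=-0.854: |R|=0.60790 <1
  x=-0.660: |R|=0.61588 <1
  x=-2.175: |R|=1.82106 >1
  x=-1.797: |R|=1.24817 >1
Stable set (-1.5789, 0).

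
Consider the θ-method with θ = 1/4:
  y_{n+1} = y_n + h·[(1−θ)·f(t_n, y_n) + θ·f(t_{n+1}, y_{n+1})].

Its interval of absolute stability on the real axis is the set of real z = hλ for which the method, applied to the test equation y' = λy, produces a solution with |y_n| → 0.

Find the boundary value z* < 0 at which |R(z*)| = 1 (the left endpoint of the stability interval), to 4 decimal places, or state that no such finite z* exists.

With y'=λy (z=hλ):
  y_{n+1} = y_n + z·[3/4·y_n + 1/4·y_{n+1}] ⇒ (1 − 1/4z)y_{n+1} = (1 + 3/4z)y_n
  ⇒ R(z) = (1 + 3/4z)/(1 − 1/4z).

Solve |R(x)|<1 on ℝ⁻.
x=-0.47: |R|=0.5794
R=−1: 1+3/4x = −1+1/4x ⇒ -1/2x=2 ⇒ x=2/(-1/2)=-4.0000
Confirm numerically:
  x=-2.985: |R|=0.70938 <1
  x=-2.805: |R|=0.64879 <1
  x=-2.565: |R|=0.56283 <1
  x=-4.404: |R|=1.09614 >1
  x=-4.189: |R|=1.04616 >1
So |R|<1 on (-4.0000, 0).

z* = -4.0000.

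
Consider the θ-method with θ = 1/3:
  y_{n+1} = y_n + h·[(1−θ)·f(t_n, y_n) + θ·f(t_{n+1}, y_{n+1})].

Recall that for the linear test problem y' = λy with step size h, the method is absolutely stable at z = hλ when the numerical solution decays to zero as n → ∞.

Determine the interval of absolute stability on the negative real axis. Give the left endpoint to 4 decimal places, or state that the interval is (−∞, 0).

z∈(-6.0000,0).

Test eqn y'=λy, z=hλ:
  y_{n+1} = y_n + z·[2/3·y_n + 1/3·y_{n+1}] ⇒ (1 − 1/3z)y_{n+1} = (1 + 2/3z)y_n
  Hence R(z) = (1 + 2/3z)/(1 − 1/3z).

Solve |R(x)|<1 on ℝ⁻.
x=-0.69: |R|=0.4390
R=−1: 1+2/3x = −1+1/3x ⇒ -1/3x=2 ⇒ x=2/(-1/3)=-6.0000
Confirm numerically:
  x=-5.710: |R|=0.96670 <1
  x=-4.722: |R|=0.83450 <1
  x=-4.477: |R|=0.79631 <1
  x=-3.122: |R|=0.52989 <1
  x=-6.399: |R|=1.04245 >1
  x=-6.331: |R|=1.03547 >1
So |R|<1 on (-6.0000, 0).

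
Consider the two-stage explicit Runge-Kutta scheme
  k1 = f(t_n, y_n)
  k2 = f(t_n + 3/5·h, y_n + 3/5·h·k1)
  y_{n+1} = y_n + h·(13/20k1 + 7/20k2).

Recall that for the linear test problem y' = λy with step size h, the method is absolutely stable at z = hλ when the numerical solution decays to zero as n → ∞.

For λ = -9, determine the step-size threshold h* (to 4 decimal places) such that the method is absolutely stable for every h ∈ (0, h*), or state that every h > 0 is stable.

(-4.7619,0); λ=-9 ⇒ h* = (100/21)/9 = 0.5291.

Set f=λy, z=hλ:
  k1=λy_n ⇒ h·k1=z·y_n;  k2=λ(1+3/5z)y_n ⇒ h·k2=z(1+3/5z)y_n
  y_{n+1}/y_n = 1 + 13/20z + 7/20z(1+3/5z) = 1 + z + 21/100z²
  ⇒ R(z) = 1 + z + 21/100z².

Boundary: |R(x)|=1, x<0.
x=-0.8: |R|=0.3344
R=1: x+21/100x²=0 ⇒ x=−100/21=-4.7619; min R=1−1/(4·21/100)=-0.1905>−1
Confirm numerically:
  x=-2.610: |R|=0.17946 <1
  x=-2.593: |R|=0.18103 <1
  x=-2.506: |R|=0.18719 <1
  x=-2.275: |R|=0.18812 <1
  x=-5.336: |R|=1.64331 >1
  x=-5.089: |R|=1.34956 >1
Interval (-4.7619, 0).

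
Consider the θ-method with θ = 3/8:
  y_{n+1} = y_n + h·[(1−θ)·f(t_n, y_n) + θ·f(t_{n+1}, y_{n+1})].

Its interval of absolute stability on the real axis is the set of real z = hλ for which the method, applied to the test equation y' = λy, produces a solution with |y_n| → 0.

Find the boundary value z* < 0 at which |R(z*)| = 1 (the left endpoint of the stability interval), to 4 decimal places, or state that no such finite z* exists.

Set f=λy, z=hλ:
  y_{n+1} = y_n + z·[5/8·y_n + 3/8·y_{n+1}] ⇒ (1 − 3/8z)y_{n+1} = (1 + 5/8z)y_n
  so R(z) = (1 + 5/8z)/(1 − 3/8z).

Need |R(x)|<1, x<0.
x=-1.35: |R|=0.1037
R=−1: 1+5/8x = −1+3/8x ⇒ -1/4x=2 ⇒ x=2/(-1/4)=-8.0000
Confirm numerically:
  x=-6.973: |R|=0.92897 <1
  x=-6.056: |R|=0.85142 <1
  x=-3.313: |R|=0.47745 <1
  x=-8.295: |R|=1.01794 >1
  x=-8.262: |R|=1.01598 >1
  x=-8.100: |R|=1.00619 >1
So |R|<1 on (-8.0000, 0).

z* = -8.0000.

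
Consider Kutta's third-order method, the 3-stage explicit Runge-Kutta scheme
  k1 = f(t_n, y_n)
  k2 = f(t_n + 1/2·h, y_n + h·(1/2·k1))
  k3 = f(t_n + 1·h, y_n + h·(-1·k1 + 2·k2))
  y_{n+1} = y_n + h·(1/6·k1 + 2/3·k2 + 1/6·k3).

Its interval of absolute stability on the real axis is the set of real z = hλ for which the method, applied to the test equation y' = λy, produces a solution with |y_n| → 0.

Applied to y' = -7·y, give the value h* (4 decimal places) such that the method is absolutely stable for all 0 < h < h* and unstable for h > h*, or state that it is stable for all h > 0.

(-2.5127,0); λ=-7 ⇒ h* = 0.3590.

With y'=λy (z=hλ):
  order 3, 3-stage ⇒ R(z)=1+z+z^2/2+z^3/6
  (e.g. R(-1.79)=-0.14384, |R|=0.14384)

Find x<0 with |R(x)|<1.
x=-1.79: |R|=0.1438
|R(-1.69)|=0.0664 |R(-1.24)|=0.2110 |R(-1.22)|=0.2216
Bisect:
  x_lo=-3.2692 |R|=2.7487  x_hi=-0.1465 |R|=0.8637
  mid=-1.70787 |R|=0.07972 →hi
  mid=-2.48854 |R|=0.96064 →hi
  mid=-2.87887 |R|=1.71155 →lo
  mid=-2.68370 |R|=1.30403 →lo
  mid=-2.58612 |R|=1.12478 →lo
  mid=-2.53733 |R|=1.04088 →lo
  mid=-2.51293 |R|=1.00031 →lo
  mid=-2.50073 |R|=0.98036 →hi
  ...
  [-2.51293,-2.51274] ⇒ x*=-2.5127
Stable set (-2.5127, 0).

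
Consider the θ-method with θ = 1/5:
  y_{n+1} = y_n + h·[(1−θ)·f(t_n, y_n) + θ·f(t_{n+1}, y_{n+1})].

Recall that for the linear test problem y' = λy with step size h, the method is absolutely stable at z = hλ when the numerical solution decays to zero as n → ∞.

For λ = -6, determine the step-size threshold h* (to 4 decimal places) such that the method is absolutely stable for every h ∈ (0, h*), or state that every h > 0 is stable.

(-3.3333,0); λ=-6 ⇒ h* = (10/3)/6 = 0.5556.

With y'=λy (z=hλ):
  y_{n+1} = y_n + z·[4/5·y_n + 1/5·y_{n+1}] ⇒ (1 − 1/5z)y_{n+1} = (1 + 4/5z)y_n
  R(z) = (1 + 4/5z)/(1 − 1/5z).

Need |R(x)|<1, x<0.
x=-0.68: |R|=0.4014
R=−1: 1+4/5x = −1+1/5x ⇒ -3/5x=2 ⇒ x=2/(-3/5)=-3.3333
Confirm numerically:
  x=-3.256: |R|=0.97190 <1
  x=-3.195: |R|=0.94936 <1
  x=-3.043: |R|=0.89171 <1
  x=-2.146: |R|=0.50154 <1
  x=-3.765: |R|=1.14775 >1
  x=-3.733: |R|=1.13730 >1
Interval (-3.3333, 0).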